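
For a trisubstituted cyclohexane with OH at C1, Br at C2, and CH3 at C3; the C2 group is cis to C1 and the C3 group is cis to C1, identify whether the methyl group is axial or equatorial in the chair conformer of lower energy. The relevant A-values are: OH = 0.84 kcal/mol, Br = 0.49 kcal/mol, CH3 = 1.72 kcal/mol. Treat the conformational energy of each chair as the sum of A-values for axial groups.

Chair I (hydroxyl axial, bromo equatorial, methyl axial): E = 2.56 kcal/mol.
Chair II (hydroxyl equatorial, bromo axial, methyl equatorial): E = 0.49 kcal/mol.
Chair II is the more stable (lower-energy) conformer, and in that chair the methyl group is equatorial.

equatorial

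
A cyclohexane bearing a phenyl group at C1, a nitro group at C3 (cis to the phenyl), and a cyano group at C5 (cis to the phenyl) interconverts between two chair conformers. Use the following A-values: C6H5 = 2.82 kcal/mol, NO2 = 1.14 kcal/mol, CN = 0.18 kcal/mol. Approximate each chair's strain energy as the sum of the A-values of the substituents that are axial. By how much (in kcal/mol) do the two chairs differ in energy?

Chair I (phenyl axial, nitro axial, cyano axial): E = 4.14 kcal/mol.
Chair II (phenyl equatorial, nitro equatorial, cyano equatorial): E = 0.00 kcal/mol.
ΔE = 4.14 − 0.00 = 4.14 kcal/mol; chair II is more stable.

4.14 kcal/mol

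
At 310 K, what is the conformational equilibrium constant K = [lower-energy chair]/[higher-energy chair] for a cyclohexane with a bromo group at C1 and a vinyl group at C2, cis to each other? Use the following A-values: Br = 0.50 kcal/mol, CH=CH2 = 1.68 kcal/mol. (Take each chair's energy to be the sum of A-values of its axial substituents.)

C1 and C2 have opposite parity, so for the cis isomer the two substituents are one axial and one equatorial in each chair.
Chair I (bromo axial, vinyl equatorial): E = 0.50 kcal/mol; chair II (bromo equatorial, vinyl axial): E = 1.68 kcal/mol.
ΔG = 1.18 kcal/mol between the two chairs.
K = exp(ΔG/RT) with R = 1.987×10⁻³ kcal mol⁻¹ K⁻¹ and T = 310 K gives K ≈ 6.79.

K ≈ 6.79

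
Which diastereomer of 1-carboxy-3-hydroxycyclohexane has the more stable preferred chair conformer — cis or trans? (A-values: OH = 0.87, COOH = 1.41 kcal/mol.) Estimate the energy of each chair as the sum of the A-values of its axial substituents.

cis

At 1,3 positions (parity same): cis → (e,e or a,a); trans → (a,e or e,a).
Best chair for cis: E = 0.00 kcal/mol; best chair for trans: E = 0.87 kcal/mol.
The cis isomer is lower by 0.87 kcal/mol.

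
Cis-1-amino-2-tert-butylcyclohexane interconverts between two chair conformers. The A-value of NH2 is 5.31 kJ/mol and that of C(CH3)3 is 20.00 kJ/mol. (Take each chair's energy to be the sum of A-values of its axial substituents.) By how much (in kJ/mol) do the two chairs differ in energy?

C1 and C2 have opposite parity, so for the cis isomer the two substituents are one axial and one equatorial in each chair.
Chair I (amino axial, tert-butyl equatorial): E = 5.31 kJ/mol.
Chair II (amino equatorial, tert-butyl axial): E = 20.00 kJ/mol.
ΔE = 20.00 − 5.31 = 14.69 kJ/mol; chair I is more stable.

14.69 kJ/mol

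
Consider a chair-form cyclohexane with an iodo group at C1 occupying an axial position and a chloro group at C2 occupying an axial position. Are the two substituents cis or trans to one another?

C1 and C2 have opposite parity, so their axial bonds point in opposite directions.
With opposite-parity carbons, two substituents on the same face are one axial and one equatorial; opposite faces give both axial or both equatorial.
Here the groups are axial/axial → opposite face → trans.

trans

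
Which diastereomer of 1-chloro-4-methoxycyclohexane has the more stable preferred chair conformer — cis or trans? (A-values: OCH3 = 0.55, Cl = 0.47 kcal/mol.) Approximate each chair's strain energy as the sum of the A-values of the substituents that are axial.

At 1,4 positions (parity opposite): cis → (a,e or e,a); trans → (e,e or a,a).
Best chair for cis: E = 0.47 kcal/mol; best chair for trans: E = 0.00 kcal/mol.
The trans isomer is lower by 0.47 kcal/mol.

trans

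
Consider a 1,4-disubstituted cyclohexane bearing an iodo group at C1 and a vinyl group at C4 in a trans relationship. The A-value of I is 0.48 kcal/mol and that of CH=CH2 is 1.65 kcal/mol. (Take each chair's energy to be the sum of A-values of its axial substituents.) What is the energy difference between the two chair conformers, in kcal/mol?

2.13 kcal/mol

C1 and C4 have opposite parity, so for the trans isomer the two substituents are e,e in one chair and a,a in the other.
Chair I (iodo axial, vinyl axial): E = 2.13 kcal/mol.
Chair II (iodo equatorial, vinyl equatorial): E = 0.00 kcal/mol.
ΔE = 2.13 − 0.00 = 2.13 kcal/mol; chair II is more stable.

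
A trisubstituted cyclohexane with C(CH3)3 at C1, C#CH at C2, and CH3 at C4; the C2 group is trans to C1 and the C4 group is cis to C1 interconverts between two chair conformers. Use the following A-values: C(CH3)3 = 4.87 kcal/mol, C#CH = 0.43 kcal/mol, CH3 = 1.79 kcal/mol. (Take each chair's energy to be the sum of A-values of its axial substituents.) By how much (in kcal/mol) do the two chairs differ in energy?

Chair I (tert-butyl axial, ethynyl axial, methyl equatorial): E = 5.30 kcal/mol.
Chair II (tert-butyl equatorial, ethynyl equatorial, methyl axial): E = 1.79 kcal/mol.
ΔE = 5.30 − 1.79 = 3.51 kcal/mol; chair II is more stable.

3.51 kcal/mol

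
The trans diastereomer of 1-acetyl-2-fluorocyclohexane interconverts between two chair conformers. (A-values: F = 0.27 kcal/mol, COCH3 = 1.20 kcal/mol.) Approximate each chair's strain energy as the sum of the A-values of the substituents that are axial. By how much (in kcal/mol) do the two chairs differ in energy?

C1 and C2 have opposite parity, so for the trans isomer the two substituents are e,e in one chair and a,a in the other.
Chair I (fluoro axial, acetyl axial): E = 1.47 kcal/mol.
Chair II (fluoro equatorial, acetyl equatorial): E = 0.00 kcal/mol.
ΔE = 1.47 − 0.00 = 1.47 kcal/mol; chair II is more stable.

1.47 kcal/mol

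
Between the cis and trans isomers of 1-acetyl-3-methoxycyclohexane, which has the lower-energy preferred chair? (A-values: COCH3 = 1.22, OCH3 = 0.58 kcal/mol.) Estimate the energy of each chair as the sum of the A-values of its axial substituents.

At 1,3 positions (parity same): cis → (e,e or a,a); trans → (a,e or e,a).
Best chair for cis: E = 0.00 kcal/mol; best chair for trans: E = 0.58 kcal/mol.
The cis isomer is lower by 0.58 kcal/mol.

cis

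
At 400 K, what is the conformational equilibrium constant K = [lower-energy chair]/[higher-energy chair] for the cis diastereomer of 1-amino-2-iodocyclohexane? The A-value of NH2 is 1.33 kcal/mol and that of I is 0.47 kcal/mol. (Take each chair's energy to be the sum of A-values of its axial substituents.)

C1 and C2 have opposite parity, so for the cis isomer the two substituents are one axial and one equatorial in each chair.
Chair I (amino axial, iodo equatorial): E = 1.33 kcal/mol; chair II (amino equatorial, iodo axial): E = 0.47 kcal/mol.
ΔG = 0.86 kcal/mol between the two chairs.
K = exp(ΔG/RT) with R = 1.987×10⁻³ kcal mol⁻¹ K⁻¹ and T = 400 K gives K ≈ 2.95.

K ≈ 2.95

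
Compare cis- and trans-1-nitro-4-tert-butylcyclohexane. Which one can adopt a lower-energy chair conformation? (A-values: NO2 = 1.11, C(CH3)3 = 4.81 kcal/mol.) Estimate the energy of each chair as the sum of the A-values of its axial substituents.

trans

At 1,4 positions (parity opposite): cis → (a,e or e,a); trans → (e,e or a,a).
Best chair for cis: E = 1.11 kcal/mol; best chair for trans: E = 0.00 kcal/mol.
The trans isomer is lower by 1.11 kcal/mol.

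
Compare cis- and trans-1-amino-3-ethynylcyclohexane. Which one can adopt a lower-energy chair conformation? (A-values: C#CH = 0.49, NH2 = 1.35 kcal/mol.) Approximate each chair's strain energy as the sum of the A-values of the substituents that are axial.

At 1,3 positions (parity same): cis → (e,e or a,a); trans → (a,e or e,a).
Best chair for cis: E = 0.00 kcal/mol; best chair for trans: E = 0.49 kcal/mol.
The cis isomer is lower by 0.49 kcal/mol.

cis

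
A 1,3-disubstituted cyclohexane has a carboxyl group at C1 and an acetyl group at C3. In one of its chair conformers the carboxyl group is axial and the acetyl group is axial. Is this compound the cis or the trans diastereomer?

C1 and C3 have the same parity, so their axial bonds point in the same direction.
With same-parity carbons, two substituents on the same face are both axial or both equatorial; opposite faces give one of each.
Here the groups are axial/axial → same face → cis.

cis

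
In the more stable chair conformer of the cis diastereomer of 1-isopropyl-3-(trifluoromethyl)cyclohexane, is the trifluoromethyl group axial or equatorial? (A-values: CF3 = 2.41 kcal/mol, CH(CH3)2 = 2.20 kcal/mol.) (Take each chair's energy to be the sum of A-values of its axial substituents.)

C1 and C3 have the same parity, so for the cis isomer the two substituents are e,e in one chair and a,a in the other.
Chair I (trifluoromethyl axial, isopropyl axial): E = 4.61 kcal/mol.
Chair II (trifluoromethyl equatorial, isopropyl equatorial): E = 0.00 kcal/mol.
Chair II is the more stable (lower-energy) conformer, and in that chair the trifluoromethyl group is equatorial.

equatorial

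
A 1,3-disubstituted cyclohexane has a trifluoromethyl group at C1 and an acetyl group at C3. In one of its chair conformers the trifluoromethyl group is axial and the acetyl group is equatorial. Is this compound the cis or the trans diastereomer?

C1 and C3 have the same parity, so their axial bonds point in the same direction.
With same-parity carbons, two substituents on the same face are both axial or both equatorial; opposite faces give one of each.
Here the groups are axial/equatorial → opposite face → trans.

trans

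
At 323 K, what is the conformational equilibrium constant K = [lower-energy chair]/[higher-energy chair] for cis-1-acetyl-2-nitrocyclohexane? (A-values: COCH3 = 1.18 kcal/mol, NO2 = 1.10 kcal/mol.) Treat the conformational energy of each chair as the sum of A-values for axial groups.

C1 and C2 have opposite parity, so for the cis isomer the two substituents are one axial and one equatorial in each chair.
Chair I (acetyl axial, nitro equatorial): E = 1.18 kcal/mol; chair II (acetyl equatorial, nitro axial): E = 1.10 kcal/mol.
ΔG = 0.08 kcal/mol between the two chairs.
K = exp(ΔG/RT) with R = 1.987×10⁻³ kcal mol⁻¹ K⁻¹ and T = 323 K gives K ≈ 1.13.

K ≈ 1.13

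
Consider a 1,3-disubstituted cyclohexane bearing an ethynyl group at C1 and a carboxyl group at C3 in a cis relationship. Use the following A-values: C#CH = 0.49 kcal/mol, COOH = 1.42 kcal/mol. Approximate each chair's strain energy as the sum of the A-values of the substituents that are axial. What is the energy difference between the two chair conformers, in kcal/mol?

C1 and C3 have the same parity, so for the cis isomer the two substituents are e,e in one chair and a,a in the other.
Chair I (ethynyl axial, carboxyl axial): E = 1.91 kcal/mol.
Chair II (ethynyl equatorial, carboxyl equatorial): E = 0.00 kcal/mol.
ΔE = 1.91 − 0.00 = 1.91 kcal/mol; chair II is more stable.

1.91 kcal/mol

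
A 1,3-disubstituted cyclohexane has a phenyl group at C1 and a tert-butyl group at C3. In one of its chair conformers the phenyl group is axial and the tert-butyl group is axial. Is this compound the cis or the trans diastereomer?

C1 and C3 have the same parity, so their axial bonds point in the same direction.
With same-parity carbons, two substituents on the same face are both axial or both equatorial; opposite faces give one of each.
Here the groups are axial/axial → same face → cis.

cis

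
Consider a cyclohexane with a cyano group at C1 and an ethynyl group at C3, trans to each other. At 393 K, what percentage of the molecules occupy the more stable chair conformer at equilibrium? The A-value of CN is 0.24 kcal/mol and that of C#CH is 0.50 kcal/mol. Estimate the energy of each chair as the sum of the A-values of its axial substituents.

C1 and C3 have the same parity, so for the trans isomer the two substituents are one axial and one equatorial in each chair.
Chair I (cyano axial, ethynyl equatorial): E = 0.24 kcal/mol; chair II (cyano equatorial, ethynyl axial): E = 0.50 kcal/mol.
ΔG = 0.26 kcal/mol between the two chairs.
K = exp(ΔG/RT) with R = 1.987×10⁻³ kcal mol⁻¹ K⁻¹ and T = 393 K gives K ≈ 1.4.
Fraction in the lower-energy chair = K/(K+1) = 58.2%.

58.2%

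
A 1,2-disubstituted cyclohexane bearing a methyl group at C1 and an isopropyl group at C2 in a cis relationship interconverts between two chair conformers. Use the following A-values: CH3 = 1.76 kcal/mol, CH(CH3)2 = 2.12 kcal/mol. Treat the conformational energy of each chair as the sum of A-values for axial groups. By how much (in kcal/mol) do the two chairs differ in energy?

C1 and C2 have opposite parity, so for the cis isomer the two substituents are one axial and one equatorial in each chair.
Chair I (methyl axial, isopropyl equatorial): E = 1.76 kcal/mol.
Chair II (methyl equatorial, isopropyl axial): E = 2.12 kcal/mol.
ΔE = 2.12 − 1.76 = 0.36 kcal/mol; chair I is more stable.

0.36 kcal/mol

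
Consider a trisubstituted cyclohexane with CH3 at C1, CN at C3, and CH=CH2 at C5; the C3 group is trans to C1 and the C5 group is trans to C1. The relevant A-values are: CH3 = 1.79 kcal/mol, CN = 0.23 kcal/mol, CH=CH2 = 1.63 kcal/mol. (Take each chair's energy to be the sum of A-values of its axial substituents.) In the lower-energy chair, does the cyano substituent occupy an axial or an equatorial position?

equatorial

Chair I (methyl axial, cyano equatorial, vinyl equatorial): E = 1.79 kcal/mol.
Chair II (methyl equatorial, cyano axial, vinyl axial): E = 1.86 kcal/mol.
Chair I is the more stable (lower-energy) conformer, and in that chair the cyano group is equatorial.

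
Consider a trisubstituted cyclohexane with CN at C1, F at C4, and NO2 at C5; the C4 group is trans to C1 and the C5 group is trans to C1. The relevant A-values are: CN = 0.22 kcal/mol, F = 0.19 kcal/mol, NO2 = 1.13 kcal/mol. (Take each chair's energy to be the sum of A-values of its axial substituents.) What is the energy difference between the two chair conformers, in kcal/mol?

Chair I (cyano axial, fluoro axial, nitro equatorial): E = 0.41 kcal/mol.
Chair II (cyano equatorial, fluoro equatorial, nitro axial): E = 1.13 kcal/mol.
ΔE = 1.13 − 0.41 = 0.72 kcal/mol; chair I is more stable.

0.72 kcal/mol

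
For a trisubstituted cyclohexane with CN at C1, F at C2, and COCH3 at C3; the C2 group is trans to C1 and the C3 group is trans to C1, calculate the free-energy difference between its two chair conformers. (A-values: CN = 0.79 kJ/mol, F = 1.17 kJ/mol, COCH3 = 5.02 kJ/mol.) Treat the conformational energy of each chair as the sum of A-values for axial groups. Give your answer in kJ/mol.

3.06 kJ/mol

Chair I (cyano axial, fluoro axial, acetyl equatorial): E = 1.96 kJ/mol.
Chair II (cyano equatorial, fluoro equatorial, acetyl axial): E = 5.02 kJ/mol.
ΔE = 5.02 − 1.96 = 3.06 kJ/mol; chair I is more stable.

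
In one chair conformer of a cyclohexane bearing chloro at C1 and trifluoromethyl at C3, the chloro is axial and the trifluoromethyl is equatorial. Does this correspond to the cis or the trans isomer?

C1 and C3 have the same parity, so their axial bonds point in the same direction.
With same-parity carbons, two substituents on the same face are both axial or both equatorial; opposite faces give one of each.
Here the groups are axial/equatorial → opposite face → trans.

trans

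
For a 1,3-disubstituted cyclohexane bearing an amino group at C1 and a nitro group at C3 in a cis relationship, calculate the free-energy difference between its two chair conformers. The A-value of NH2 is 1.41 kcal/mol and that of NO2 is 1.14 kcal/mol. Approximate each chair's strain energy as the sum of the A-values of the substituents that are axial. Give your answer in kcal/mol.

2.55 kcal/mol

C1 and C3 have the same parity, so for the cis isomer the two substituents are e,e in one chair and a,a in the other.
Chair I (amino axial, nitro axial): E = 2.55 kcal/mol.
Chair II (amino equatorial, nitro equatorial): E = 0.00 kcal/mol.
ΔE = 2.55 − 0.00 = 2.55 kcal/mol; chair II is more stable.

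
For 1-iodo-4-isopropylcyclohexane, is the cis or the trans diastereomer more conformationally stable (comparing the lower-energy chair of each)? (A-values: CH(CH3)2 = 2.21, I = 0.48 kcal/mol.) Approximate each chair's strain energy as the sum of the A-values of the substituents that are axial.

At 1,4 positions (parity opposite): cis → (a,e or e,a); trans → (e,e or a,a).
Best chair for cis: E = 0.48 kcal/mol; best chair for trans: E = 0.00 kcal/mol.
The trans isomer is lower by 0.48 kcal/mol.

trans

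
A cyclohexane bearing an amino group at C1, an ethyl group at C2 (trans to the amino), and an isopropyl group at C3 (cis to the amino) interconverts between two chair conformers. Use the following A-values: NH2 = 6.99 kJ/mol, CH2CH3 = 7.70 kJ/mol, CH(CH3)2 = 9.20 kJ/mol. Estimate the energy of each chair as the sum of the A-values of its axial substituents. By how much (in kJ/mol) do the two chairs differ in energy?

Chair I (amino axial, ethyl axial, isopropyl axial): E = 23.89 kJ/mol.
Chair II (amino equatorial, ethyl equatorial, isopropyl equatorial): E = 0.00 kJ/mol.
ΔE = 23.89 − 0.00 = 23.89 kJ/mol; chair II is more stable.

23.89 kJ/mol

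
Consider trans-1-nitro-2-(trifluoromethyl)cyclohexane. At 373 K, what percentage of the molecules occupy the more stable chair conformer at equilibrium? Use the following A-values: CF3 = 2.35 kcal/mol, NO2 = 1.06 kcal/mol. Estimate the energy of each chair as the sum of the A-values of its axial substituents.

C1 and C2 have opposite parity, so for the trans isomer the two substituents are e,e in one chair and a,a in the other.
Chair I (trifluoromethyl axial, nitro axial): E = 3.41 kcal/mol; chair II (trifluoromethyl equatorial, nitro equatorial): E = 0.00 kcal/mol.
ΔG = 3.41 kcal/mol between the two chairs.
K = exp(ΔG/RT) with R = 1.987×10⁻³ kcal mol⁻¹ K⁻¹ and T = 373 K gives K ≈ 99.6.
Fraction in the lower-energy chair = K/(K+1) = 99.0%.

99.0%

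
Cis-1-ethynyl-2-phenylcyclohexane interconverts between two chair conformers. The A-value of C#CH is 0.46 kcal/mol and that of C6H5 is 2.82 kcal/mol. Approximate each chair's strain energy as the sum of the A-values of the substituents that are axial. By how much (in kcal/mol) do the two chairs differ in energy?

C1 and C2 have opposite parity, so for the cis isomer the two substituents are one axial and one equatorial in each chair.
Chair I (ethynyl axial, phenyl equatorial): E = 0.46 kcal/mol.
Chair II (ethynyl equatorial, phenyl axial): E = 2.82 kcal/mol.
ΔE = 2.82 − 0.46 = 2.36 kcal/mol; chair I is more stable.

2.36 kcal/mol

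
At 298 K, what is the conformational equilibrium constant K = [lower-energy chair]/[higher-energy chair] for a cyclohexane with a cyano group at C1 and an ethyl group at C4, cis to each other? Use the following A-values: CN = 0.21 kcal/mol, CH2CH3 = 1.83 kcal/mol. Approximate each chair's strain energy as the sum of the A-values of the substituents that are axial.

C1 and C4 have opposite parity, so for the cis isomer the two substituents are one axial and one equatorial in each chair.
Chair I (cyano axial, ethyl equatorial): E = 0.21 kcal/mol; chair II (cyano equatorial, ethyl axial): E = 1.83 kcal/mol.
ΔG = 1.62 kcal/mol between the two chairs.
K = exp(ΔG/RT) with R = 1.987×10⁻³ kcal mol⁻¹ K⁻¹ and T = 298 K gives K ≈ 15.4.

K ≈ 15.4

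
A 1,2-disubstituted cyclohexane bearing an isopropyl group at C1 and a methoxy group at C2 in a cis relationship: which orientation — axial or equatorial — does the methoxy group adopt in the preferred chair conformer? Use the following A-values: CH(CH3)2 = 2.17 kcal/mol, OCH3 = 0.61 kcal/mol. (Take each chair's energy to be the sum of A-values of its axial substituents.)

axial

C1 and C2 have opposite parity, so for the cis isomer the two substituents are one axial and one equatorial in each chair.
Chair I (isopropyl axial, methoxy equatorial): E = 2.17 kcal/mol.
Chair II (isopropyl equatorial, methoxy axial): E = 0.61 kcal/mol.
Chair II is the more stable (lower-energy) conformer, and in that chair the methoxy group is axial.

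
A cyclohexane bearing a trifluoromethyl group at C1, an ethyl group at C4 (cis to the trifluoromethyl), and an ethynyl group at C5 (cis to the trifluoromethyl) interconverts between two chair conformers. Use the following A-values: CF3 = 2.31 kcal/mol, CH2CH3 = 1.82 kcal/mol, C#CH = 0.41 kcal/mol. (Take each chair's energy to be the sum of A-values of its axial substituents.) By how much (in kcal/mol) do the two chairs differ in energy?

0.90 kcal/mol

Chair I (trifluoromethyl axial, ethyl equatorial, ethynyl axial): E = 2.72 kcal/mol.
Chair II (trifluoromethyl equatorial, ethyl axial, ethynyl equatorial): E = 1.82 kcal/mol.
ΔE = 2.72 − 1.82 = 0.90 kcal/mol; chair II is more stable.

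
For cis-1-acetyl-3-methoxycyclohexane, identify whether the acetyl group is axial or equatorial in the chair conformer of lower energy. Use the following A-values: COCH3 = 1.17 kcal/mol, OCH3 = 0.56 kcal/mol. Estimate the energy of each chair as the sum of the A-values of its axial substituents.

equatorial

C1 and C3 have the same parity, so for the cis isomer the two substituents are e,e in one chair and a,a in the other.
Chair I (acetyl axial, methoxy axial): E = 1.73 kcal/mol.
Chair II (acetyl equatorial, methoxy equatorial): E = 0.00 kcal/mol.
Chair II is the more stable (lower-energy) conformer, and in that chair the acetyl group is equatorial.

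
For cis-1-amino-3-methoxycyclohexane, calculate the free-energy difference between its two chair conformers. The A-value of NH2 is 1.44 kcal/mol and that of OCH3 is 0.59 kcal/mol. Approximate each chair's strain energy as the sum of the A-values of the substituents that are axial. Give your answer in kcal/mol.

C1 and C3 have the same parity, so for the cis isomer the two substituents are e,e in one chair and a,a in the other.
Chair I (amino axial, methoxy axial): E = 2.03 kcal/mol.
Chair II (amino equatorial, methoxy equatorial): E = 0.00 kcal/mol.
ΔE = 2.03 − 0.00 = 2.03 kcal/mol; chair II is more stable.

2.03 kcal/mol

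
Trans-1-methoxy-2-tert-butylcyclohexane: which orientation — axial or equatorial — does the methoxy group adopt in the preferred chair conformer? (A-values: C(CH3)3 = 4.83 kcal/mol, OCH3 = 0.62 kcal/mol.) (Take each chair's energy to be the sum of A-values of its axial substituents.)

equatorial

C1 and C2 have opposite parity, so for the trans isomer the two substituents are e,e in one chair and a,a in the other.
Chair I (tert-butyl axial, methoxy axial): E = 5.45 kcal/mol.
Chair II (tert-butyl equatorial, methoxy equatorial): E = 0.00 kcal/mol.
Chair II is the more stable (lower-energy) conformer, and in that chair the methoxy group is equatorial.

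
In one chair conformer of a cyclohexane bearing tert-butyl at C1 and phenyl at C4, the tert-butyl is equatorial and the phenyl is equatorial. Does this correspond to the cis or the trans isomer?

trans

C1 and C4 have opposite parity, so their axial bonds point in opposite directions.
With opposite-parity carbons, two substituents on the same face are one axial and one equatorial; opposite faces give both axial or both equatorial.
Here the groups are equatorial/equatorial → opposite face → trans.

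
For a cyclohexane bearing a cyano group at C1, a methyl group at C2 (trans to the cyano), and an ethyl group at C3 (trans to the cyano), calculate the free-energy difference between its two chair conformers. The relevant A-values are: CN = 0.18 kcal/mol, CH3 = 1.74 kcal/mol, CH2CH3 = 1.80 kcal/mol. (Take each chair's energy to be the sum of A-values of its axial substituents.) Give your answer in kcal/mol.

Chair I (cyano axial, methyl axial, ethyl equatorial): E = 1.92 kcal/mol.
Chair II (cyano equatorial, methyl equatorial, ethyl axial): E = 1.80 kcal/mol.
ΔE = 1.92 − 1.80 = 0.12 kcal/mol; chair II is more stable.

0.12 kcal/mol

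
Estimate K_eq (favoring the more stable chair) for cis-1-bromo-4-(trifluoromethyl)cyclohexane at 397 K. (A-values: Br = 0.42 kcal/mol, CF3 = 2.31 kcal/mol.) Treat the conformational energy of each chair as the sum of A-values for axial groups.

K ≈ 11.0

C1 and C4 have opposite parity, so for the cis isomer the two substituents are one axial and one equatorial in each chair.
Chair I (bromo axial, trifluoromethyl equatorial): E = 0.42 kcal/mol; chair II (bromo equatorial, trifluoromethyl axial): E = 2.31 kcal/mol.
ΔG = 1.89 kcal/mol between the two chairs.
K = exp(ΔG/RT) with R = 1.987×10⁻³ kcal mol⁻¹ K⁻¹ and T = 397 K gives K ≈ 11.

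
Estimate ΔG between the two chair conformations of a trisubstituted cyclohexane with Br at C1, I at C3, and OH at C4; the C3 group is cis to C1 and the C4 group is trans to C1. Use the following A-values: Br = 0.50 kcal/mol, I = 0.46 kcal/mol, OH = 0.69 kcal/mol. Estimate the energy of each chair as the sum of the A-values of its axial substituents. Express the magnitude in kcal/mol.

1.65 kcal/mol

Chair I (bromo axial, iodo axial, hydroxyl axial): E = 1.65 kcal/mol.
Chair II (bromo equatorial, iodo equatorial, hydroxyl equatorial): E = 0.00 kcal/mol.
ΔE = 1.65 − 0.00 = 1.65 kcal/mol; chair II is more stable.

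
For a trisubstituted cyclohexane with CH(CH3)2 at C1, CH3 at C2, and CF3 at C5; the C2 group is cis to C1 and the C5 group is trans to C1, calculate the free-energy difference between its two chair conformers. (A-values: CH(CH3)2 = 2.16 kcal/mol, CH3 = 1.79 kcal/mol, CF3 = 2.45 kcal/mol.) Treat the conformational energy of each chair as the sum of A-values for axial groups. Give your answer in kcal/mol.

2.08 kcal/mol

Chair I (isopropyl axial, methyl equatorial, trifluoromethyl equatorial): E = 2.16 kcal/mol.
Chair II (isopropyl equatorial, methyl axial, trifluoromethyl axial): E = 4.24 kcal/mol.
ΔE = 4.24 − 2.16 = 2.08 kcal/mol; chair I is more stable.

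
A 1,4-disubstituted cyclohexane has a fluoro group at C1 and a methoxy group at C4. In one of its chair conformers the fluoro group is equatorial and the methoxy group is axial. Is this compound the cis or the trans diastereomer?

C1 and C4 have opposite parity, so their axial bonds point in opposite directions.
With opposite-parity carbons, two substituents on the same face are one axial and one equatorial; opposite faces give both axial or both equatorial.
Here the groups are equatorial/axial → same face → cis.

cis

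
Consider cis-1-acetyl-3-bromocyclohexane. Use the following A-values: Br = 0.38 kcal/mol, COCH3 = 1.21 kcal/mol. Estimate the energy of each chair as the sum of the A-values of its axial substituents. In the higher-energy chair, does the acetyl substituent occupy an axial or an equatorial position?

C1 and C3 have the same parity, so for the cis isomer the two substituents are e,e in one chair and a,a in the other.
Chair I (bromo axial, acetyl axial): E = 1.59 kcal/mol.
Chair II (bromo equatorial, acetyl equatorial): E = 0.00 kcal/mol.
Chair I is the less stable (higher-energy) conformer, and in that chair the acetyl group is axial.

axial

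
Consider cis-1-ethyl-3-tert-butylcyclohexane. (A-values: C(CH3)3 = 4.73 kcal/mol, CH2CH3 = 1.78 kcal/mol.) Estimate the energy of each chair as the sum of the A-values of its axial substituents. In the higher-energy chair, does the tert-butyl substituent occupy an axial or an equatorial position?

C1 and C3 have the same parity, so for the cis isomer the two substituents are e,e in one chair and a,a in the other.
Chair I (tert-butyl axial, ethyl axial): E = 6.51 kcal/mol.
Chair II (tert-butyl equatorial, ethyl equatorial): E = 0.00 kcal/mol.
Chair I is the less stable (higher-energy) conformer, and in that chair the tert-butyl group is axial.

axial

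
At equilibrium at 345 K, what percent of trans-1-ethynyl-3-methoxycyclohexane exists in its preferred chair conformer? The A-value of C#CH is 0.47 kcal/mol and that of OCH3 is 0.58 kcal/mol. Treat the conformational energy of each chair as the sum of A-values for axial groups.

C1 and C3 have the same parity, so for the trans isomer the two substituents are one axial and one equatorial in each chair.
Chair I (ethynyl axial, methoxy equatorial): E = 0.47 kcal/mol; chair II (ethynyl equatorial, methoxy axial): E = 0.58 kcal/mol.
ΔG = 0.11 kcal/mol between the two chairs.
K = exp(ΔG/RT) with R = 1.987×10⁻³ kcal mol⁻¹ K⁻¹ and T = 345 K gives K ≈ 1.17.
Fraction in the lower-energy chair = K/(K+1) = 54.0%.

54.0%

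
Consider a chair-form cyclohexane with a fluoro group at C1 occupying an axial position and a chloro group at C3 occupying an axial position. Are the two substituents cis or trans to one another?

cis

C1 and C3 have the same parity, so their axial bonds point in the same direction.
With same-parity carbons, two substituents on the same face are both axial or both equatorial; opposite faces give one of each.
Here the groups are axial/axial → same face → cis.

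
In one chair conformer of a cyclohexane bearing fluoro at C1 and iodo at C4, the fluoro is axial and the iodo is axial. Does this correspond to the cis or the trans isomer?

trans

C1 and C4 have opposite parity, so their axial bonds point in opposite directions.
With opposite-parity carbons, two substituents on the same face are one axial and one equatorial; opposite faces give both axial or both equatorial.
Here the groups are axial/axial → opposite face → trans.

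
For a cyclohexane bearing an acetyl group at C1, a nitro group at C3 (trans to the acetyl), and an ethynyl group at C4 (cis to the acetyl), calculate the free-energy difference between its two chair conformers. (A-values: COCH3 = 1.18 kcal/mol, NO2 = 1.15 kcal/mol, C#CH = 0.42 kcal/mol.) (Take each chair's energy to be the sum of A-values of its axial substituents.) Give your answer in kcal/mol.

0.39 kcal/mol

Chair I (acetyl axial, nitro equatorial, ethynyl equatorial): E = 1.18 kcal/mol.
Chair II (acetyl equatorial, nitro axial, ethynyl axial): E = 1.57 kcal/mol.
ΔE = 1.57 − 1.18 = 0.39 kcal/mol; chair I is more stable.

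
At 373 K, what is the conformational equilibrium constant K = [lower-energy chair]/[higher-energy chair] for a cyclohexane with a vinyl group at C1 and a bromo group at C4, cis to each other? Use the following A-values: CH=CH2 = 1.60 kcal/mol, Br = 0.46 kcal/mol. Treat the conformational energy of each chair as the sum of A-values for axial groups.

K ≈ 4.66

C1 and C4 have opposite parity, so for the cis isomer the two substituents are one axial and one equatorial in each chair.
Chair I (vinyl axial, bromo equatorial): E = 1.60 kcal/mol; chair II (vinyl equatorial, bromo axial): E = 0.46 kcal/mol.
ΔG = 1.14 kcal/mol between the two chairs.
K = exp(ΔG/RT) with R = 1.987×10⁻³ kcal mol⁻¹ K⁻¹ and T = 373 K gives K ≈ 4.66.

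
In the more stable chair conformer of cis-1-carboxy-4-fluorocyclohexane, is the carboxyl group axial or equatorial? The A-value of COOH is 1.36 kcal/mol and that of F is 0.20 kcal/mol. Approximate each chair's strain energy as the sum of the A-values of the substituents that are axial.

equatorial

C1 and C4 have opposite parity, so for the cis isomer the two substituents are one axial and one equatorial in each chair.
Chair I (carboxyl axial, fluoro equatorial): E = 1.36 kcal/mol.
Chair II (carboxyl equatorial, fluoro axial): E = 0.20 kcal/mol.
Chair II is the more stable (lower-energy) conformer, and in that chair the carboxyl group is equatorial.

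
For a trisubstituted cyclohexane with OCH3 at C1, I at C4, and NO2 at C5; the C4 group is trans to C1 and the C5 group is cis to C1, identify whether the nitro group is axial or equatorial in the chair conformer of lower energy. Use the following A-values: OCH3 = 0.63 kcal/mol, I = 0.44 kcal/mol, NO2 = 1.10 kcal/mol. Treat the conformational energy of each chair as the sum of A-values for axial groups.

equatorial

Chair I (methoxy axial, iodo axial, nitro axial): E = 2.17 kcal/mol.
Chair II (methoxy equatorial, iodo equatorial, nitro equatorial): E = 0.00 kcal/mol.
Chair II is the more stable (lower-energy) conformer, and in that chair the nitro group is equatorial.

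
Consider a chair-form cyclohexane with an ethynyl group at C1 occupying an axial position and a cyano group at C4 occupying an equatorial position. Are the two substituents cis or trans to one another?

C1 and C4 have opposite parity, so their axial bonds point in opposite directions.
With opposite-parity carbons, two substituents on the same face are one axial and one equatorial; opposite faces give both axial or both equatorial.
Here the groups are axial/equatorial → same face → cis.

cis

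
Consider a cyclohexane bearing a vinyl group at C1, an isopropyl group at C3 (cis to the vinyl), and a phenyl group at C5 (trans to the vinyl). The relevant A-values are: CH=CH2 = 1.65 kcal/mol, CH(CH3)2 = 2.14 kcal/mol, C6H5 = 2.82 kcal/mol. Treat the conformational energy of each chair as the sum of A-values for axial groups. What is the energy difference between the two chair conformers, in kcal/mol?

0.97 kcal/mol

Chair I (vinyl axial, isopropyl axial, phenyl equatorial): E = 3.79 kcal/mol.
Chair II (vinyl equatorial, isopropyl equatorial, phenyl axial): E = 2.82 kcal/mol.
ΔE = 3.79 − 2.82 = 0.97 kcal/mol; chair II is more stable.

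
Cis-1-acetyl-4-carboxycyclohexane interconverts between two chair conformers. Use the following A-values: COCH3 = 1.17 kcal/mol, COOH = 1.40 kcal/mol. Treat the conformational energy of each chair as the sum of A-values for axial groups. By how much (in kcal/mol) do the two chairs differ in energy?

0.23 kcal/mol

C1 and C4 have opposite parity, so for the cis isomer the two substituents are one axial and one equatorial in each chair.
Chair I (acetyl axial, carboxyl equatorial): E = 1.17 kcal/mol.
Chair II (acetyl equatorial, carboxyl axial): E = 1.40 kcal/mol.
ΔE = 1.40 − 1.17 = 0.23 kcal/mol; chair I is more stable.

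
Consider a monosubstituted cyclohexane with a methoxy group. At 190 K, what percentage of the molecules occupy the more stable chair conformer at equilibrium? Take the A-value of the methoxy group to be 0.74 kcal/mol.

One chair has the methoxy group axial (E = 0.74 kcal/mol) and the other has it equatorial (E = 0).
ΔG = 0.74 kcal/mol between the two chairs.
K = exp(ΔG/RT) with R = 1.987×10⁻³ kcal mol⁻¹ K⁻¹ and T = 190 K gives K ≈ 7.1.
Fraction in the lower-energy chair = K/(K+1) = 87.7%.

87.7%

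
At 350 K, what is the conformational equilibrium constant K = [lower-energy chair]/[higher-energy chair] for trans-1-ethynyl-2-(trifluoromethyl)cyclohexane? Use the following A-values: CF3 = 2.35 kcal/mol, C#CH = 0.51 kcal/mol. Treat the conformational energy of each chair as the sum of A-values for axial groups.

C1 and C2 have opposite parity, so for the trans isomer the two substituents are e,e in one chair and a,a in the other.
Chair I (trifluoromethyl axial, ethynyl axial): E = 2.86 kcal/mol; chair II (trifluoromethyl equatorial, ethynyl equatorial): E = 0.00 kcal/mol.
ΔG = 2.86 kcal/mol between the two chairs.
K = exp(ΔG/RT) with R = 1.987×10⁻³ kcal mol⁻¹ K⁻¹ and T = 350 K gives K ≈ 61.1.

K ≈ 61.1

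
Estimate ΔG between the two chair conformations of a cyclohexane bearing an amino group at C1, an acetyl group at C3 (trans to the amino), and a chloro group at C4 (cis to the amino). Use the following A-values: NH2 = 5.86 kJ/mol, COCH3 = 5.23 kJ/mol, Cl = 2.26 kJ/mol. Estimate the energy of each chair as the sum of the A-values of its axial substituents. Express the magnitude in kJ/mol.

1.63 kJ/mol

Chair I (amino axial, acetyl equatorial, chloro equatorial): E = 5.86 kJ/mol.
Chair II (amino equatorial, acetyl axial, chloro axial): E = 7.49 kJ/mol.
ΔE = 7.49 − 5.86 = 1.63 kJ/mol; chair I is more stable.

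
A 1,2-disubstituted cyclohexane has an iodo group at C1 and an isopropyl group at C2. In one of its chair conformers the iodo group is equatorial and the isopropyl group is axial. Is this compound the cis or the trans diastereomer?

C1 and C2 have opposite parity, so their axial bonds point in opposite directions.
With opposite-parity carbons, two substituents on the same face are one axial and one equatorial; opposite faces give both axial or both equatorial.
Here the groups are equatorial/axial → same face → cis.

cis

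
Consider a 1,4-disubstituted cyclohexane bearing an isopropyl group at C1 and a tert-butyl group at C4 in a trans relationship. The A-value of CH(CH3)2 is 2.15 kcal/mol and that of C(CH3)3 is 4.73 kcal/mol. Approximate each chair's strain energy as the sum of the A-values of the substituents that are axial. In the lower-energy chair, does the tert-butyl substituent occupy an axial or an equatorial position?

equatorial

C1 and C4 have opposite parity, so for the trans isomer the two substituents are e,e in one chair and a,a in the other.
Chair I (isopropyl axial, tert-butyl axial): E = 6.88 kcal/mol.
Chair II (isopropyl equatorial, tert-butyl equatorial): E = 0.00 kcal/mol.
Chair II is the more stable (lower-energy) conformer, and in that chair the tert-butyl group is equatorial.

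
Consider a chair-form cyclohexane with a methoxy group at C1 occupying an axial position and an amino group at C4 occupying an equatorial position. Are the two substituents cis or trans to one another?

C1 and C4 have opposite parity, so their axial bonds point in opposite directions.
With opposite-parity carbons, two substituents on the same face are one axial and one equatorial; opposite faces give both axial or both equatorial.
Here the groups are axial/equatorial → same face → cis.

cis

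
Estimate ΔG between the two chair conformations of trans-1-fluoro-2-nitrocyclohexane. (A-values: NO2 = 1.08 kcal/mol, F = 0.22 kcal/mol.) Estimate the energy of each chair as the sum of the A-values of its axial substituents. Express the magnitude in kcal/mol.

1.30 kcal/mol

C1 and C2 have opposite parity, so for the trans isomer the two substituents are e,e in one chair and a,a in the other.
Chair I (nitro axial, fluoro axial): E = 1.30 kcal/mol.
Chair II (nitro equatorial, fluoro equatorial): E = 0.00 kcal/mol.
ΔE = 1.30 − 0.00 = 1.30 kcal/mol; chair II is more stable.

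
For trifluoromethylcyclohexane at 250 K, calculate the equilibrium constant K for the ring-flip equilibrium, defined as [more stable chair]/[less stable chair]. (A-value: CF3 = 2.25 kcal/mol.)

One chair has the trifluoromethyl group axial (E = 2.25 kcal/mol) and the other has it equatorial (E = 0).
ΔG = 2.25 kcal/mol between the two chairs.
K = exp(ΔG/RT) with R = 1.987×10⁻³ kcal mol⁻¹ K⁻¹ and T = 250 K gives K ≈ 92.7.

K ≈ 92.7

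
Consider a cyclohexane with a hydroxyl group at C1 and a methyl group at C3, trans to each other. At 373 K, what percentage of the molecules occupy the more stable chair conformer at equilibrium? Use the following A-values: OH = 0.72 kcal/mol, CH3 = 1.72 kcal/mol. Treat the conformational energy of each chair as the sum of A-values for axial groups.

C1 and C3 have the same parity, so for the trans isomer the two substituents are one axial and one equatorial in each chair.
Chair I (hydroxyl axial, methyl equatorial): E = 0.72 kcal/mol; chair II (hydroxyl equatorial, methyl axial): E = 1.72 kcal/mol.
ΔG = 1.00 kcal/mol between the two chairs.
K = exp(ΔG/RT) with R = 1.987×10⁻³ kcal mol⁻¹ K⁻¹ and T = 373 K gives K ≈ 3.85.
Fraction in the lower-energy chair = K/(K+1) = 79.4%.

79.4%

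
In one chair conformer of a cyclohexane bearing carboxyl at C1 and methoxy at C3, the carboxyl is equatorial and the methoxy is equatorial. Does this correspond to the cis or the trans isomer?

cis

C1 and C3 have the same parity, so their axial bonds point in the same direction.
With same-parity carbons, two substituents on the same face are both axial or both equatorial; opposite faces give one of each.
Here the groups are equatorial/equatorial → same face → cis.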